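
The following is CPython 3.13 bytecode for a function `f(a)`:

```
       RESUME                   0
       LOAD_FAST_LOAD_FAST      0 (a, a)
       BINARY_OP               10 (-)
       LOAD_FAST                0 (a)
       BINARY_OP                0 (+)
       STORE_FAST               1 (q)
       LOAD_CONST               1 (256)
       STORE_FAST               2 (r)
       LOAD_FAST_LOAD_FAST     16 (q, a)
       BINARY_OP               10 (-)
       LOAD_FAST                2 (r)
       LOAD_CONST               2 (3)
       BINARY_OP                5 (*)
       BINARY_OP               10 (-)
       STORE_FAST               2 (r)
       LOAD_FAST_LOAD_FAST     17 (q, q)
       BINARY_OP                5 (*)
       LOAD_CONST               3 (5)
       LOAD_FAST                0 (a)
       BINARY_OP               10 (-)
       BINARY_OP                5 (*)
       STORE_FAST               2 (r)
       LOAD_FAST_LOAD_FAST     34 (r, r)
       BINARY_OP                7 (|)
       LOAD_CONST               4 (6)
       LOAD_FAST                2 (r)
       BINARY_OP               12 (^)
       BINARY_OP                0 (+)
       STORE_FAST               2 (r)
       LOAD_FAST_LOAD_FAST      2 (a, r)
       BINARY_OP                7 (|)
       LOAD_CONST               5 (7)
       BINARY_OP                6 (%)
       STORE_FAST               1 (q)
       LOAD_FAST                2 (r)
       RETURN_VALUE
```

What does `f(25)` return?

LOAD_FAST_LOAD_FAST a,a → push 25,25. Stack: [25, 25]
BINARY_OP - → 25 - 25 = 0. Stack: [0]
LOAD_FAST a → push 25. Stack: [0, 25]
BINARY_OP + → 0 + 25 = 25. Stack: [25]
STORE_FAST q → q=25. Stack: []
LOAD_CONST → push 256. Stack: [256]
STORE_FAST r → r=256. Stack: []
LOAD_FAST_LOAD_FAST q,a → push 25,25. Stack: [25, 25]
BINARY_OP - → 25 - 25 = 0. Stack: [0]
LOAD_FAST r → push 256. Stack: [0, 256]
LOAD_CONST → push 3. Stack: [0, 256, 3]
BINARY_OP * → 256 * 3 = 768. Stack: [0, 768]
BINARY_OP - → 0 - 768 = -768. Stack: [-768]
STORE_FAST r → r=-768. Stack: []
LOAD_FAST_LOAD_FAST q,q → push 25,25. Stack: [25, 25]
BINARY_OP * → 25 * 25 = 625. Stack: [625]
LOAD_CONST → push 5. Stack: [625, 5]
LOAD_FAST a → push 25. Stack: [625, 5, 25]
BINARY_OP - → 5 - 25 = -20. Stack: [625, -20]
BINARY_OP * → 625 * -20 = -12500. Stack: [-12500]
STORE_FAST r → r=-12500. Stack: []
LOAD_FAST_LOAD_FAST r,r → push -12500,-12500. Stack: [-12500, -12500]
BINARY_OP | → -12500 | -12500 = -12500. Stack: [-12500]
LOAD_CONST → push 6. Stack: [-12500, 6]
LOAD_FAST r → push -12500. Stack: [-12500, 6, -12500]
BINARY_OP ^ → 6 ^ -12500 = -12502. Stack: [-12500, -12502]
BINARY_OP + → -12500 + -12502 = -25002. Stack: [-25002]
STORE_FAST r → r=-25002. Stack: []
LOAD_FAST_LOAD_FAST a,r → push 25,-25002. Stack: [25, -25002]
BINARY_OP | → 25 | -25002 = -24993. Stack: [-24993]
LOAD_CONST → push 7. Stack: [-24993, 7]
BINARY_OP % → -24993 % 7 = 4. Stack: [4]
STORE_FAST q → q=4. Stack: []
LOAD_FAST r → push -25002. Stack: [-25002]
RETURN_VALUE → return -25002.

-25002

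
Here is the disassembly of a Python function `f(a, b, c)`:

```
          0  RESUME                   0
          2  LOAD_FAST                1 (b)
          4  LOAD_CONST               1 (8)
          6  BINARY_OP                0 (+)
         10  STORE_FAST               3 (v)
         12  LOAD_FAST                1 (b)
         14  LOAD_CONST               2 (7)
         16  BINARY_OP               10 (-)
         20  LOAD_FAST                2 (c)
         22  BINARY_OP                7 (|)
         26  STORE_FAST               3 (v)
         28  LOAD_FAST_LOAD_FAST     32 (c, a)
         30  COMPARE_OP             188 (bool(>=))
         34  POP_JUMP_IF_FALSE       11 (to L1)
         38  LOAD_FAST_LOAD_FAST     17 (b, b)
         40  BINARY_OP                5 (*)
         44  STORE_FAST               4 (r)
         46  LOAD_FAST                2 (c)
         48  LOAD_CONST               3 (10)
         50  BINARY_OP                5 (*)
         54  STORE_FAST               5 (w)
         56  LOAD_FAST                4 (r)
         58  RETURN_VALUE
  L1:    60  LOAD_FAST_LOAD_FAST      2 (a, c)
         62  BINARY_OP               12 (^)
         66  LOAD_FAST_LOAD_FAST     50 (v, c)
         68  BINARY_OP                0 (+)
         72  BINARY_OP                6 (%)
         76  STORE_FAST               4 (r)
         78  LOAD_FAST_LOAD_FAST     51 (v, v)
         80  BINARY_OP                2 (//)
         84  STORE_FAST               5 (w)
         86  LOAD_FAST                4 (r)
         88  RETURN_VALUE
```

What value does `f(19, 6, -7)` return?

-6

LOAD_FAST b → push 6. Stack: [6]
LOAD_CONST → push 8. Stack: [6, 8]
BINARY_OP + → 6 + 8 = 14. Stack: [14]
STORE_FAST v → v=14. Stack: []
LOAD_FAST b → push 6. Stack: [6]
LOAD_CONST → push 7. Stack: [6, 7]
BINARY_OP - → 6 - 7 = -1. Stack: [-1]
LOAD_FAST c → push -7. Stack: [-1, -7]
BINARY_OP | → -1 | -7 = -1. Stack: [-1]
STORE_FAST v → v=-1. Stack: []
LOAD_FAST_LOAD_FAST c,a → push -7,19. Stack: [-7, 19]
COMPARE_OP bool(>=) → -7 vs 19 = False. Stack: [False]
POP_JUMP_IF_FALSE → pop False; jump. Stack: []
LOAD_FAST_LOAD_FAST a,c → push 19,-7. Stack: [19, -7]
BINARY_OP ^ → 19 ^ -7 = -22. Stack: [-22]
LOAD_FAST_LOAD_FAST v,c → push -1,-7. Stack: [-22, -1, -7]
BINARY_OP + → -1 + -7 = -8. Stack: [-22, -8]
BINARY_OP % → -22 % -8 = -6. Stack: [-6]
STORE_FAST r → r=-6. Stack: []
LOAD_FAST_LOAD_FAST v,v → push -1,-1. Stack: [-1, -1]
BINARY_OP // → -1 // -1 = 1. Stack: [1]
STORE_FAST w → w=1. Stack: []
LOAD_FAST r → push -6. Stack: [-6]
RETURN_VALUE → return -6.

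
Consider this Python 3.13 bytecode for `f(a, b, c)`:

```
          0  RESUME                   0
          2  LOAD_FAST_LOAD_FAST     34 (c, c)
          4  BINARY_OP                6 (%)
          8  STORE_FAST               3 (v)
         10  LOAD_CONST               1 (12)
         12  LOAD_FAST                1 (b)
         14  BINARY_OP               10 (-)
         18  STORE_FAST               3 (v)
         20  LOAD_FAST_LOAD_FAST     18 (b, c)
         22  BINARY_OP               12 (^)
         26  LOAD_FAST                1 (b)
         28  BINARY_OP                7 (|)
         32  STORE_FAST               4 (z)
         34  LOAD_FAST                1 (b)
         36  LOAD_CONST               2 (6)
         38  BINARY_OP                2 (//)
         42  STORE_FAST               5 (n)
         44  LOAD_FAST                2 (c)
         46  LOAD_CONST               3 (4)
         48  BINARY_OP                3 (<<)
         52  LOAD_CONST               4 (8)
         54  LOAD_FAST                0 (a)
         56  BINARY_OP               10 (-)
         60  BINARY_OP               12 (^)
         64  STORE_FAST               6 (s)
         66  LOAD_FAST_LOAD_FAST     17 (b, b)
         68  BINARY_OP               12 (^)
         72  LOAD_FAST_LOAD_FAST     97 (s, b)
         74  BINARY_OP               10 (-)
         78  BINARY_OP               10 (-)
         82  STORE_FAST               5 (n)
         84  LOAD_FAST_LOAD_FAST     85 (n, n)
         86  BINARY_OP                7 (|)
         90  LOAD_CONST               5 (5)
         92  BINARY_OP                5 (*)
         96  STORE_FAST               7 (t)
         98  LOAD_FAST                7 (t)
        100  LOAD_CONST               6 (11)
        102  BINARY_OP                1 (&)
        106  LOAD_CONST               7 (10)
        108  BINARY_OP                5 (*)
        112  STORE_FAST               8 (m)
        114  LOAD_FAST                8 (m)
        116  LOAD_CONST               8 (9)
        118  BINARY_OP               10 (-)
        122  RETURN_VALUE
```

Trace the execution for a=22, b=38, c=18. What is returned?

-9

LOAD_FAST_LOAD_FAST c,c → push 18,18. Stack: [18, 18]
BINARY_OP % → 18 % 18 = 0. Stack: [0]
STORE_FAST v → v=0. Stack: []
LOAD_CONST → push 12. Stack: [12]
LOAD_FAST b → push 38. Stack: [12, 38]
BINARY_OP - → 12 - 38 = -26. Stack: [-26]
STORE_FAST v → v=-26. Stack: []
LOAD_FAST_LOAD_FAST b,c → push 38,18. Stack: [38, 18]
BINARY_OP ^ → 38 ^ 18 = 52. Stack: [52]
LOAD_FAST b → push 38. Stack: [52, 38]
BINARY_OP | → 52 | 38 = 54. Stack: [54]
STORE_FAST z → z=54. Stack: []
LOAD_FAST b → push 38. Stack: [38]
LOAD_CONST → push 6. Stack: [38, 6]
BINARY_OP // → 38 // 6 = 6. Stack: [6]
STORE_FAST n → n=6. Stack: []
LOAD_FAST c → push 18. Stack: [18]
LOAD_CONST → push 4. Stack: [18, 4]
BINARY_OP << → 18 << 4 = 288. Stack: [288]
LOAD_CONST → push 8. Stack: [288, 8]
LOAD_FAST a → push 22. Stack: [288, 8, 22]
BINARY_OP - → 8 - 22 = -14. Stack: [288, -14]
BINARY_OP ^ → 288 ^ -14 = -302. Stack: [-302]
STORE_FAST s → s=-302. Stack: []
LOAD_FAST_LOAD_FAST b,b → push 38,38. Stack: [38, 38]
BINARY_OP ^ → 38 ^ 38 = 0. Stack: [0]
LOAD_FAST_LOAD_FAST s,b → push -302,38. Stack: [0, -302, 38]
BINARY_OP - → -302 - 38 = -340. Stack: [0, -340]
BINARY_OP - → 0 - -340 = 340. Stack: [340]
STORE_FAST n → n=340. Stack: []
LOAD_FAST_LOAD_FAST n,n → push 340,340. Stack: [340, 340]
BINARY_OP | → 340 | 340 = 340. Stack: [340]
LOAD_CONST → push 5. Stack: [340, 5]
BINARY_OP * → 340 * 5 = 1700. Stack: [1700]
STORE_FAST t → t=1700. Stack: []
LOAD_FAST t → push 1700. Stack: [1700]
LOAD_CONST → push 11. Stack: [1700, 11]
BINARY_OP & → 1700 & 11 = 0. Stack: [0]
LOAD_CONST → push 10. Stack: [0, 10]
BINARY_OP * → 0 * 10 = 0. Stack: [0]
STORE_FAST m → m=0. Stack: []
LOAD_FAST m → push 0. Stack: [0]
LOAD_CONST → push 9. Stack: [0, 9]
BINARY_OP - → 0 - 9 = -9. Stack: [-9]
RETURN_VALUE → return -9.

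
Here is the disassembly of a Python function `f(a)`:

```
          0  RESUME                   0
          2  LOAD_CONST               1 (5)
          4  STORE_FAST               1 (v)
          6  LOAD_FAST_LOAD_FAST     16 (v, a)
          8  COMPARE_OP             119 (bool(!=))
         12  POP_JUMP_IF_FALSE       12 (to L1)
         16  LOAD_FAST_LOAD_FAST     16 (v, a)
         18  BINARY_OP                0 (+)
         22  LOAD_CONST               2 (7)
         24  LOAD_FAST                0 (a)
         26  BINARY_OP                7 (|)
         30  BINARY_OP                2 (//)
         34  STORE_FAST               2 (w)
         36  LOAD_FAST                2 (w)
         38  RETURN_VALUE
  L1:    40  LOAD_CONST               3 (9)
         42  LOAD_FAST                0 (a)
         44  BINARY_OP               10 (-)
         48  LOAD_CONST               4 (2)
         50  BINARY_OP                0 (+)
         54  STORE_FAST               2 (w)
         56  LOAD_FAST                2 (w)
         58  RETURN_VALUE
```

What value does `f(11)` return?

1

LOAD_CONST → push 5. Stack: [5]
STORE_FAST v → v=5. Stack: []
LOAD_FAST_LOAD_FAST v,a → push 5,11. Stack: [5, 11]
COMPARE_OP bool(!=) → 5 vs 11 = True. Stack: [True]
POP_JUMP_IF_FALSE → pop True; no jump. Stack: []
LOAD_FAST_LOAD_FAST v,a → push 5,11. Stack: [5, 11]
BINARY_OP + → 5 + 11 = 16. Stack: [16]
LOAD_CONST → push 7. Stack: [16, 7]
LOAD_FAST a → push 11. Stack: [16, 7, 11]
BINARY_OP | → 7 | 11 = 15. Stack: [16, 15]
BINARY_OP // → 16 // 15 = 1. Stack: [1]
STORE_FAST w → w=1. Stack: []
LOAD_FAST w → push 1. Stack: [1]
RETURN_VALUE → return 1.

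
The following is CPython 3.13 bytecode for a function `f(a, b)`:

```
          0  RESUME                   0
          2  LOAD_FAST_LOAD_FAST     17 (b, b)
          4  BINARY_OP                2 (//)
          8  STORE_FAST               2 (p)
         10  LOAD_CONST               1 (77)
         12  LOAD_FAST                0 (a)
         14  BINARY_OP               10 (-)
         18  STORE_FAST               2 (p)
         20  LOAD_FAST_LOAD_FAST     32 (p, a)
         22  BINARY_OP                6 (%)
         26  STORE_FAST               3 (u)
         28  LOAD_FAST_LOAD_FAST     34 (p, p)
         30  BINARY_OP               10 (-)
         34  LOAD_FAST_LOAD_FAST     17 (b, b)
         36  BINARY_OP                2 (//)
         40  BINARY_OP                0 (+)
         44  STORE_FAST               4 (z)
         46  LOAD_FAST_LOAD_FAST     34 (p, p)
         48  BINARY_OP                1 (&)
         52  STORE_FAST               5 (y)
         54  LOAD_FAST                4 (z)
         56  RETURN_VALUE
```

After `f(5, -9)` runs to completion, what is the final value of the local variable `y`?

LOAD_FAST_LOAD_FAST b,b → push -9,-9. Stack: [-9, -9]
BINARY_OP // → -9 // -9 = 1. Stack: [1]
STORE_FAST p → p=1. Stack: []
LOAD_CONST → push 77. Stack: [77]
LOAD_FAST a → push 5. Stack: [77, 5]
BINARY_OP - → 77 - 5 = 72. Stack: [72]
STORE_FAST p → p=72. Stack: []
LOAD_FAST_LOAD_FAST p,a → push 72,5. Stack: [72, 5]
BINARY_OP % → 72 % 5 = 2. Stack: [2]
STORE_FAST u → u=2. Stack: []
LOAD_FAST_LOAD_FAST p,p → push 72,72. Stack: [72, 72]
BINARY_OP - → 72 - 72 = 0. Stack: [0]
LOAD_FAST_LOAD_FAST b,b → push -9,-9. Stack: [0, -9, -9]
BINARY_OP // → -9 // -9 = 1. Stack: [0, 1]
BINARY_OP + → 0 + 1 = 1. Stack: [1]
STORE_FAST z → z=1. Stack: []
LOAD_FAST_LOAD_FAST p,p → push 72,72. Stack: [72, 72]
BINARY_OP & → 72 & 72 = 72. Stack: [72]
STORE_FAST y → y=72. Stack: []
LOAD_FAST z → push 1. Stack: [1]
RETURN_VALUE → return 1.

72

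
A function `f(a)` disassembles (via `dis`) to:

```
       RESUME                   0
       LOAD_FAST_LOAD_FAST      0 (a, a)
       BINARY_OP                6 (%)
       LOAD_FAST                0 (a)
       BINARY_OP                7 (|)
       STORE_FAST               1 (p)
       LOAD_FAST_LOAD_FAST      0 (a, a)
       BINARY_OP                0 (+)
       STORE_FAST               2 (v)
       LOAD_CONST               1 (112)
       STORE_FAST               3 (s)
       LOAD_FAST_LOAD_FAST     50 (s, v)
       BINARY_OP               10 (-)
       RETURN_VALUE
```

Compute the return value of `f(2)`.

108

LOAD_FAST_LOAD_FAST a,a → push 2,2. Stack: [2, 2]
BINARY_OP % → 2 % 2 = 0. Stack: [0]
LOAD_FAST a → push 2. Stack: [0, 2]
BINARY_OP | → 0 | 2 = 2. Stack: [2]
STORE_FAST p → p=2. Stack: []
LOAD_FAST_LOAD_FAST a,a → push 2,2. Stack: [2, 2]
BINARY_OP + → 2 + 2 = 4. Stack: [4]
STORE_FAST v → v=4. Stack: []
LOAD_CONST → push 112. Stack: [112]
STORE_FAST s → s=112. Stack: []
LOAD_FAST_LOAD_FAST s,v → push 112,4. Stack: [112, 4]
BINARY_OP - → 112 - 4 = 108. Stack: [108]
RETURN_VALUE → return 108.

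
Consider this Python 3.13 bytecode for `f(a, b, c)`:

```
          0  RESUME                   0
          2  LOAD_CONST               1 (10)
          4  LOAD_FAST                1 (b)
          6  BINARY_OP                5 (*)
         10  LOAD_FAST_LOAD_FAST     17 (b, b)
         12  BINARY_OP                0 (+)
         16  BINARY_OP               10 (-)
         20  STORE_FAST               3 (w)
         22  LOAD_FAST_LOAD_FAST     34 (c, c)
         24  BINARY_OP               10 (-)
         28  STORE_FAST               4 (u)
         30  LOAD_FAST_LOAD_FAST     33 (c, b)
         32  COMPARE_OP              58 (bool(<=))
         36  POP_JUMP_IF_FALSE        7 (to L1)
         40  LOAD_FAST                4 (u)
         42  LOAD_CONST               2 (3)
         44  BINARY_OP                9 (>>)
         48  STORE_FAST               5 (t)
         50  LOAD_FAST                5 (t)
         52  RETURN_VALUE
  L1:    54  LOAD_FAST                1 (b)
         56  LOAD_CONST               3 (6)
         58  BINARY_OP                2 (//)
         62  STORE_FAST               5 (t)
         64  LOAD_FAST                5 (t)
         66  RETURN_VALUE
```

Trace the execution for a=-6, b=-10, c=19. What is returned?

LOAD_CONST → push 10. Stack: [10]
LOAD_FAST b → push -10. Stack: [10, -10]
BINARY_OP * → 10 * -10 = -100. Stack: [-100]
LOAD_FAST_LOAD_FAST b,b → push -10,-10. Stack: [-100, -10, -10]
BINARY_OP + → -10 + -10 = -20. Stack: [-100, -20]
BINARY_OP - → -100 - -20 = -80. Stack: [-80]
STORE_FAST w → w=-80. Stack: []
LOAD_FAST_LOAD_FAST c,c → push 19,19. Stack: [19, 19]
BINARY_OP - → 19 - 19 = 0. Stack: [0]
STORE_FAST u → u=0. Stack: []
LOAD_FAST_LOAD_FAST c,b → push 19,-10. Stack: [19, -10]
COMPARE_OP bool(<=) → 19 vs -10 = False. Stack: [False]
POP_JUMP_IF_FALSE → pop False; jump. Stack: []
LOAD_FAST b → push -10. Stack: [-10]
LOAD_CONST → push 6. Stack: [-10, 6]
BINARY_OP // → -10 // 6 = -2. Stack: [-2]
STORE_FAST t → t=-2. Stack: []
LOAD_FAST t → push -2. Stack: [-2]
RETURN_VALUE → return -2.

-2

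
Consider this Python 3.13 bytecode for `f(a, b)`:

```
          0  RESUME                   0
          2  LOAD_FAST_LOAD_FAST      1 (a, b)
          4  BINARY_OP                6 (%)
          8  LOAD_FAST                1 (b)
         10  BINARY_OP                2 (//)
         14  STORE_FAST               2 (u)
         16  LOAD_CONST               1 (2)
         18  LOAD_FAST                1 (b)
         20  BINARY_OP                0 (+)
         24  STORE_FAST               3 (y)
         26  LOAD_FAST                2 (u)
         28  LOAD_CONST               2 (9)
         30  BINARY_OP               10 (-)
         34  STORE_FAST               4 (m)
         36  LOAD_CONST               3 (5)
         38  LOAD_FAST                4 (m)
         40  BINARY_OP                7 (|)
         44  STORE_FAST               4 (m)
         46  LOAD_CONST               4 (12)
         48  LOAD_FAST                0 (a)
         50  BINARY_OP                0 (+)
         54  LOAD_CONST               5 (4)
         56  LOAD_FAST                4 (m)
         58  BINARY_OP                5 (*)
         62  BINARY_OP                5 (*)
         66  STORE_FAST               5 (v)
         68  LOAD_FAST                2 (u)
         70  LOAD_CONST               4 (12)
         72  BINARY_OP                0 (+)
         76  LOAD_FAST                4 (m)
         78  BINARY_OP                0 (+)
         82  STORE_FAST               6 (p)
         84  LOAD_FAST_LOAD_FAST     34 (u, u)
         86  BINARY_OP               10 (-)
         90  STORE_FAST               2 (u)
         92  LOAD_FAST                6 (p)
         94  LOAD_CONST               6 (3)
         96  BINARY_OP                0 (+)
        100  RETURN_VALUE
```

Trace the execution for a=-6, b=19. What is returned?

LOAD_FAST_LOAD_FAST a,b → push -6,19. Stack: [-6, 19]
BINARY_OP % → -6 % 19 = 13. Stack: [13]
LOAD_FAST b → push 19. Stack: [13, 19]
BINARY_OP // → 13 // 19 = 0. Stack: [0]
STORE_FAST u → u=0. Stack: []
LOAD_CONST → push 2. Stack: [2]
LOAD_FAST b → push 19. Stack: [2, 19]
BINARY_OP + → 2 + 19 = 21. Stack: [21]
STORE_FAST y → y=21. Stack: []
LOAD_FAST u → push 0. Stack: [0]
LOAD_CONST → push 9. Stack: [0, 9]
BINARY_OP - → 0 - 9 = -9. Stack: [-9]
STORE_FAST m → m=-9. Stack: []
LOAD_CONST → push 5. Stack: [5]
LOAD_FAST m → push -9. Stack: [5, -9]
BINARY_OP | → 5 | -9 = -9. Stack: [-9]
STORE_FAST m → m=-9. Stack: []
LOAD_CONST → push 12. Stack: [12]
LOAD_FAST a → push -6. Stack: [12, -6]
BINARY_OP + → 12 + -6 = 6. Stack: [6]
LOAD_CONST → push 4. Stack: [6, 4]
LOAD_FAST m → push -9. Stack: [6, 4, -9]
BINARY_OP * → 4 * -9 = -36. Stack: [6, -36]
BINARY_OP * → 6 * -36 = -216. Stack: [-216]
STORE_FAST v → v=-216. Stack: []
LOAD_FAST u → push 0. Stack: [0]
LOAD_CONST → push 12. Stack: [0, 12]
BINARY_OP + → 0 + 12 = 12. Stack: [12]
LOAD_FAST m → push -9. Stack: [12, -9]
BINARY_OP + → 12 + -9 = 3. Stack: [3]
STORE_FAST p → p=3. Stack: []
LOAD_FAST_LOAD_FAST u,u → push 0,0. Stack: [0, 0]
BINARY_OP - → 0 - 0 = 0. Stack: [0]
STORE_FAST u → u=0. Stack: []
LOAD_FAST p → push 3. Stack: [3]
LOAD_CONST → push 3. Stack: [3, 3]
BINARY_OP + → 3 + 3 = 6. Stack: [6]
RETURN_VALUE → return 6.

6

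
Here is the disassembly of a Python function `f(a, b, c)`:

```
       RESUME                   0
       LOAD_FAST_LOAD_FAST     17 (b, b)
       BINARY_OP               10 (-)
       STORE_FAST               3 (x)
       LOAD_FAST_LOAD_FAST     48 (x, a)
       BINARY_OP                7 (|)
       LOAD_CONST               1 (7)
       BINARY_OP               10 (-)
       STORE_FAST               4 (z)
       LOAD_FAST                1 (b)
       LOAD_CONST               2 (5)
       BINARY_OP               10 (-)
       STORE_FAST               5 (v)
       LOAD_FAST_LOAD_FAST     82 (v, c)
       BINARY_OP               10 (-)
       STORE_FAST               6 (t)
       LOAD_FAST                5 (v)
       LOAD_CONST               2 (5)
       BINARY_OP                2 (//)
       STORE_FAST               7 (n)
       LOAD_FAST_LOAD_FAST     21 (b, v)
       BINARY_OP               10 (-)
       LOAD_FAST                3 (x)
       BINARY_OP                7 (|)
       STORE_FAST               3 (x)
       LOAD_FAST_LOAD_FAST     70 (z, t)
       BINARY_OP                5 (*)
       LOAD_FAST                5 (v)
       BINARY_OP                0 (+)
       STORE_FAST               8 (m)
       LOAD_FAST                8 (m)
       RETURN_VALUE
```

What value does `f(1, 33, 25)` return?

LOAD_FAST_LOAD_FAST b,b → push 33,33. Stack: [33, 33]
BINARY_OP - → 33 - 33 = 0. Stack: [0]
STORE_FAST x → x=0. Stack: []
LOAD_FAST_LOAD_FAST x,a → push 0,1. Stack: [0, 1]
BINARY_OP | → 0 | 1 = 1. Stack: [1]
LOAD_CONST → push 7. Stack: [1, 7]
BINARY_OP - → 1 - 7 = -6. Stack: [-6]
STORE_FAST z → z=-6. Stack: []
LOAD_FAST b → push 33. Stack: [33]
LOAD_CONST → push 5. Stack: [33, 5]
BINARY_OP - → 33 - 5 = 28. Stack: [28]
STORE_FAST v → v=28. Stack: []
LOAD_FAST_LOAD_FAST v,c → push 28,25. Stack: [28, 25]
BINARY_OP - → 28 - 25 = 3. Stack: [3]
STORE_FAST t → t=3. Stack: []
LOAD_FAST v → push 28. Stack: [28]
LOAD_CONST → push 5. Stack: [28, 5]
BINARY_OP // → 28 // 5 = 5. Stack: [5]
STORE_FAST n → n=5. Stack: []
LOAD_FAST_LOAD_FAST b,v → push 33,28. Stack: [33, 28]
BINARY_OP - → 33 - 28 = 5. Stack: [5]
LOAD_FAST x → push 0. Stack: [5, 0]
BINARY_OP | → 5 | 0 = 5. Stack: [5]
STORE_FAST x → x=5. Stack: []
LOAD_FAST_LOAD_FAST z,t → push -6,3. Stack: [-6, 3]
BINARY_OP * → -6 * 3 = -18. Stack: [-18]
LOAD_FAST v → push 28. Stack: [-18, 28]
BINARY_OP + → -18 + 28 = 10. Stack: [10]
STORE_FAST m → m=10. Stack: []
LOAD_FAST m → push 10. Stack: [10]
RETURN_VALUE → return 10.

10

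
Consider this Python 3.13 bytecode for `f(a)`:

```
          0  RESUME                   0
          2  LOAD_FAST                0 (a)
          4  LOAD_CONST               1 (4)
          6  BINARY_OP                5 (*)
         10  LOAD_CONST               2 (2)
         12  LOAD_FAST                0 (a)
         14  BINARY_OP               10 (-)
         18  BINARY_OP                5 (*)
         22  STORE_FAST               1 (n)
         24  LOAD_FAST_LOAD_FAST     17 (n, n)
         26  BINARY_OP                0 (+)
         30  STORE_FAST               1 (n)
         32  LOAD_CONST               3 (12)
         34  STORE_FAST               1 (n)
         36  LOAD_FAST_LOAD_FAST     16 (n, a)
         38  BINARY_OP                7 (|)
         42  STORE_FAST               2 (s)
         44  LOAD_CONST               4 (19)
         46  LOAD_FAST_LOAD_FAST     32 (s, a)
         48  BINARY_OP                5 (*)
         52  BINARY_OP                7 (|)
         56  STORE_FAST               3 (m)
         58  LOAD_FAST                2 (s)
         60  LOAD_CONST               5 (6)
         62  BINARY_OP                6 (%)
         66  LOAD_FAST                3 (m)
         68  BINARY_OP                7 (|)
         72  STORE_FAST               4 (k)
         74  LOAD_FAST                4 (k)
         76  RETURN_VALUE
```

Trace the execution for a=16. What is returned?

LOAD_FAST a → push 16. Stack: [16]
LOAD_CONST → push 4. Stack: [16, 4]
BINARY_OP * → 16 * 4 = 64. Stack: [64]
LOAD_CONST → push 2. Stack: [64, 2]
LOAD_FAST a → push 16. Stack: [64, 2, 16]
BINARY_OP - → 2 - 16 = -14. Stack: [64, -14]
BINARY_OP * → 64 * -14 = -896. Stack: [-896]
STORE_FAST n → n=-896. Stack: []
LOAD_FAST_LOAD_FAST n,n → push -896,-896. Stack: [-896, -896]
BINARY_OP + → -896 + -896 = -1792. Stack: [-1792]
STORE_FAST n → n=-1792. Stack: []
LOAD_CONST → push 12. Stack: [12]
STORE_FAST n → n=12. Stack: []
LOAD_FAST_LOAD_FAST n,a → push 12,16. Stack: [12, 16]
BINARY_OP | → 12 | 16 = 28. Stack: [28]
STORE_FAST s → s=28. Stack: []
LOAD_CONST → push 19. Stack: [19]
LOAD_FAST_LOAD_FAST s,a → push 28,16. Stack: [19, 28, 16]
BINARY_OP * → 28 * 16 = 448. Stack: [19, 448]
BINARY_OP | → 19 | 448 = 467. Stack: [467]
STORE_FAST m → m=467. Stack: []
LOAD_FAST s → push 28. Stack: [28]
LOAD_CONST → push 6. Stack: [28, 6]
BINARY_OP % → 28 % 6 = 4. Stack: [4]
LOAD_FAST m → push 467. Stack: [4, 467]
BINARY_OP | → 4 | 467 = 471. Stack: [471]
STORE_FAST k → k=471. Stack: []
LOAD_FAST k → push 471. Stack: [471]
RETURN_VALUE → return 471.

471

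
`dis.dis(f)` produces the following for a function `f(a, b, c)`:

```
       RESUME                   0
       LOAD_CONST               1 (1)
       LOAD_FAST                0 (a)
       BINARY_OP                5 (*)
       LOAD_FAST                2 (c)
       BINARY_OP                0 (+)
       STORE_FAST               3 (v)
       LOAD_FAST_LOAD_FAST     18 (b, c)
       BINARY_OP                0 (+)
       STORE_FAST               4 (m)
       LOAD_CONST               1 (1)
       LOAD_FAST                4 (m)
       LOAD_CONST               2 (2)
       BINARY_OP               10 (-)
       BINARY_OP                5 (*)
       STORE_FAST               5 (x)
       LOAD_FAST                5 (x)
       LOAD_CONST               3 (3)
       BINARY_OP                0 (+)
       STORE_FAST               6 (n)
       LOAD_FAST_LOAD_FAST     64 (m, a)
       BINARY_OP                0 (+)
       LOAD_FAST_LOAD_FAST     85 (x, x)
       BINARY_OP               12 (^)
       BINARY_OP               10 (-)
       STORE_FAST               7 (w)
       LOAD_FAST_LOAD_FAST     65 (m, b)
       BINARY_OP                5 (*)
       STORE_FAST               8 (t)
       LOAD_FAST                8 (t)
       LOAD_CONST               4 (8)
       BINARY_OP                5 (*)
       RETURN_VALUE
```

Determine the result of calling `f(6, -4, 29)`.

-800

LOAD_CONST → push 1. Stack: [1]
LOAD_FAST a → push 6. Stack: [1, 6]
BINARY_OP * → 1 * 6 = 6. Stack: [6]
LOAD_FAST c → push 29. Stack: [6, 29]
BINARY_OP + → 6 + 29 = 35. Stack: [35]
STORE_FAST v → v=35. Stack: []
LOAD_FAST_LOAD_FAST b,c → push -4,29. Stack: [-4, 29]
BINARY_OP + → -4 + 29 = 25. Stack: [25]
STORE_FAST m → m=25. Stack: []
LOAD_CONST → push 1. Stack: [1]
LOAD_FAST m → push 25. Stack: [1, 25]
LOAD_CONST → push 2. Stack: [1, 25, 2]
BINARY_OP - → 25 - 2 = 23. Stack: [1, 23]
BINARY_OP * → 1 * 23 = 23. Stack: [23]
STORE_FAST x → x=23. Stack: []
LOAD_FAST x → push 23. Stack: [23]
LOAD_CONST → push 3. Stack: [23, 3]
BINARY_OP + → 23 + 3 = 26. Stack: [26]
STORE_FAST n → n=26. Stack: []
LOAD_FAST_LOAD_FAST m,a → push 25,6. Stack: [25, 6]
BINARY_OP + → 25 + 6 = 31. Stack: [31]
LOAD_FAST_LOAD_FAST x,x → push 23,23. Stack: [31, 23, 23]
BINARY_OP ^ → 23 ^ 23 = 0. Stack: [31, 0]
BINARY_OP - → 31 - 0 = 31. Stack: [31]
STORE_FAST w → w=31. Stack: []
LOAD_FAST_LOAD_FAST m,b → push 25,-4. Stack: [25, -4]
BINARY_OP * → 25 * -4 = -100. Stack: [-100]
STORE_FAST t → t=-100. Stack: []
LOAD_FAST t → push -100. Stack: [-100]
LOAD_CONST → push 8. Stack: [-100, 8]
BINARY_OP * → -100 * 8 = -800. Stack: [-800]
RETURN_VALUE → return -800.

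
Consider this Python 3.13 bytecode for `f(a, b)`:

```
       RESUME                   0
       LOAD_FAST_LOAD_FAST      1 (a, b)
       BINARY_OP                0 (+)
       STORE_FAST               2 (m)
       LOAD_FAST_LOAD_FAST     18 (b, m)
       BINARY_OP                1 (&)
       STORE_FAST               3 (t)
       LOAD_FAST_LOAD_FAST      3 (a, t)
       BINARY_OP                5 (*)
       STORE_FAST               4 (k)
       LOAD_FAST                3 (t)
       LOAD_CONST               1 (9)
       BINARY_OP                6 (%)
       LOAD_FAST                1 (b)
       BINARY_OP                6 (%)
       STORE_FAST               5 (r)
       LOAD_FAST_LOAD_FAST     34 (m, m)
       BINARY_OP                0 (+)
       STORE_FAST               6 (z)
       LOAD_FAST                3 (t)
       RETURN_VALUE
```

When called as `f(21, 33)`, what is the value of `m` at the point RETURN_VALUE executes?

54

LOAD_FAST_LOAD_FAST a,b → push 21,33. Stack: [21, 33]
BINARY_OP + → 21 + 33 = 54. Stack: [54]
STORE_FAST m → m=54. Stack: []
LOAD_FAST_LOAD_FAST b,m → push 33,54. Stack: [33, 54]
BINARY_OP & → 33 & 54 = 32. Stack: [32]
STORE_FAST t → t=32. Stack: []
LOAD_FAST_LOAD_FAST a,t → push 21,32. Stack: [21, 32]
BINARY_OP * → 21 * 32 = 672. Stack: [672]
STORE_FAST k → k=672. Stack: []
LOAD_FAST t → push 32. Stack: [32]
LOAD_CONST → push 9. Stack: [32, 9]
BINARY_OP % → 32 % 9 = 5. Stack: [5]
LOAD_FAST b → push 33. Stack: [5, 33]
BINARY_OP % → 5 % 33 = 5. Stack: [5]
STORE_FAST r → r=5. Stack: []
LOAD_FAST_LOAD_FAST m,m → push 54,54. Stack: [54, 54]
BINARY_OP + → 54 + 54 = 108. Stack: [108]
STORE_FAST z → z=108. Stack: []
LOAD_FAST t → push 32. Stack: [32]
RETURN_VALUE → return 32.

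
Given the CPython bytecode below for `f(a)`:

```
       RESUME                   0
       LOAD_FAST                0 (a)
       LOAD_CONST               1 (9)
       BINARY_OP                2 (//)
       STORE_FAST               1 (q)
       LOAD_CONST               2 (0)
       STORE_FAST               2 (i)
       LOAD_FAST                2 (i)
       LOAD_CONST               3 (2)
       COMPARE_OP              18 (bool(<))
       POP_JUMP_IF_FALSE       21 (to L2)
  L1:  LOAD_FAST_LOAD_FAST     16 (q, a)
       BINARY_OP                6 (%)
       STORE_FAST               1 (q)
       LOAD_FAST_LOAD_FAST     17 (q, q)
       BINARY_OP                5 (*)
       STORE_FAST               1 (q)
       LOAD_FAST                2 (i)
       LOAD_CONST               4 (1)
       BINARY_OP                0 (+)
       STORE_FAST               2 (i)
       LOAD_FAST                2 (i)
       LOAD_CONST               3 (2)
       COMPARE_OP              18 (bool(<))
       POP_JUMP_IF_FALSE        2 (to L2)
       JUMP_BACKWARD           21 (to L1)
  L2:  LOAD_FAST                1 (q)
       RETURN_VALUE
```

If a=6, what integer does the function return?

0

LOAD_FAST a → push 6. Stack: [6]
LOAD_CONST → push 9. Stack: [6, 9]
BINARY_OP // → 6 // 9 = 0. Stack: [0]
STORE_FAST q → q=0. Stack: []
LOAD_CONST → push 0. Stack: [0]
STORE_FAST i → i=0. Stack: []
LOAD_FAST i → push 0. Stack: [0]
LOAD_CONST → push 2. Stack: [0, 2]
COMPARE_OP bool(<) → 0 vs 2 = True. Stack: [True]
POP_JUMP_IF_FALSE → pop True; no jump. Stack: []
LOAD_FAST_LOAD_FAST q,a → push 0,6. Stack: [0, 6]
BINARY_OP % → 0 % 6 = 0. Stack: [0]
STORE_FAST q → q=0. Stack: []
LOAD_FAST_LOAD_FAST q,q → push 0,0. Stack: [0, 0]
BINARY_OP * → 0 * 0 = 0. Stack: [0]
STORE_FAST q → q=0. Stack: []
LOAD_FAST i → push 0. Stack: [0]
LOAD_CONST → push 1. Stack: [0, 1]
BINARY_OP + → 0 + 1 = 1. Stack: [1]
STORE_FAST i → i=1. Stack: []
LOAD_FAST i → push 1. Stack: [1]
LOAD_CONST → push 2. Stack: [1, 2]
COMPARE_OP bool(<) → 1 vs 2 = True. Stack: [True]
POP_JUMP_IF_FALSE → pop True; no jump. Stack: []
LOAD_FAST_LOAD_FAST q,a → push 0,6. Stack: [0, 6]
BINARY_OP % → 0 % 6 = 0. Stack: [0]
STORE_FAST q → q=0. Stack: []
LOAD_FAST_LOAD_FAST q,q → push 0,0. Stack: [0, 0]
BINARY_OP * → 0 * 0 = 0. Stack: [0]
STORE_FAST q → q=0. Stack: []
LOAD_FAST i → push 1. Stack: [1]
LOAD_CONST → push 1. Stack: [1, 1]
BINARY_OP + → 1 + 1 = 2. Stack: [2]
STORE_FAST i → i=2. Stack: []
LOAD_FAST i → push 2. Stack: [2]
LOAD_CONST → push 2. Stack: [2, 2]
COMPARE_OP bool(<) → 2 vs 2 = False. Stack: [False]
POP_JUMP_IF_FALSE → pop False; jump. Stack: []
LOAD_FAST q → push 0. Stack: [0]
RETURN_VALUE → return 0.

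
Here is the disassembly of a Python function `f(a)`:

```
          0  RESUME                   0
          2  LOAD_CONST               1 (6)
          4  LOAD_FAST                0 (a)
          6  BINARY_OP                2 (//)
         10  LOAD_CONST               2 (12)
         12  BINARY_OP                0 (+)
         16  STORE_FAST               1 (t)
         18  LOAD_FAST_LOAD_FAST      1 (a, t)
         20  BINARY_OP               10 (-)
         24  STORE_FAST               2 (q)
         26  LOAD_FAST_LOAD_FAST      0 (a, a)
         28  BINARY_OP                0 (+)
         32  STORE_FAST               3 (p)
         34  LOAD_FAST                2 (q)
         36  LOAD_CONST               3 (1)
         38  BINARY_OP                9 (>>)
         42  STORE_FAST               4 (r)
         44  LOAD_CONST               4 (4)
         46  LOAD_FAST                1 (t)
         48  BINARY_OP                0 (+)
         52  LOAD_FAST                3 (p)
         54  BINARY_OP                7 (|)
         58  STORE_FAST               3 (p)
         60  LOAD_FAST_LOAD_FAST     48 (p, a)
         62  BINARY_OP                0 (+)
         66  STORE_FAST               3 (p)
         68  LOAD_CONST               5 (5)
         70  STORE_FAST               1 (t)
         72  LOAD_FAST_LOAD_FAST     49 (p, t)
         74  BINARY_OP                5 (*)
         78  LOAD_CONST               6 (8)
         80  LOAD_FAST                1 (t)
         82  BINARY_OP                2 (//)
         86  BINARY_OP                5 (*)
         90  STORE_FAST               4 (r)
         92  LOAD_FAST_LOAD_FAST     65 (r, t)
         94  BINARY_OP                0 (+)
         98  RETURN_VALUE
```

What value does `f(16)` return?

325

LOAD_CONST → push 6. Stack: [6]
LOAD_FAST a → push 16. Stack: [6, 16]
BINARY_OP // → 6 // 16 = 0. Stack: [0]
LOAD_CONST → push 12. Stack: [0, 12]
BINARY_OP + → 0 + 12 = 12. Stack: [12]
STORE_FAST t → t=12. Stack: []
LOAD_FAST_LOAD_FAST a,t → push 16,12. Stack: [16, 12]
BINARY_OP - → 16 - 12 = 4. Stack: [4]
STORE_FAST q → q=4. Stack: []
LOAD_FAST_LOAD_FAST a,a → push 16,16. Stack: [16, 16]
BINARY_OP + → 16 + 16 = 32. Stack: [32]
STORE_FAST p → p=32. Stack: []
LOAD_FAST q → push 4. Stack: [4]
LOAD_CONST → push 1. Stack: [4, 1]
BINARY_OP >> → 4 >> 1 = 2. Stack: [2]
STORE_FAST r → r=2. Stack: []
LOAD_CONST → push 4. Stack: [4]
LOAD_FAST t → push 12. Stack: [4, 12]
BINARY_OP + → 4 + 12 = 16. Stack: [16]
LOAD_FAST p → push 32. Stack: [16, 32]
BINARY_OP | → 16 | 32 = 48. Stack: [48]
STORE_FAST p → p=48. Stack: []
LOAD_FAST_LOAD_FAST p,a → push 48,16. Stack: [48, 16]
BINARY_OP + → 48 + 16 = 64. Stack: [64]
STORE_FAST p → p=64. Stack: []
LOAD_CONST → push 5. Stack: [5]
STORE_FAST t → t=5. Stack: []
LOAD_FAST_LOAD_FAST p,t → push 64,5. Stack: [64, 5]
BINARY_OP * → 64 * 5 = 320. Stack: [320]
LOAD_CONST → push 8. Stack: [320, 8]
LOAD_FAST t → push 5. Stack: [320, 8, 5]
BINARY_OP // → 8 // 5 = 1. Stack: [320, 1]
BINARY_OP * → 320 * 1 = 320. Stack: [320]
STORE_FAST r → r=320. Stack: []
LOAD_FAST_LOAD_FAST r,t → push 320,5. Stack: [320, 5]
BINARY_OP + → 320 + 5 = 325. Stack: [325]
RETURN_VALUE → return 325.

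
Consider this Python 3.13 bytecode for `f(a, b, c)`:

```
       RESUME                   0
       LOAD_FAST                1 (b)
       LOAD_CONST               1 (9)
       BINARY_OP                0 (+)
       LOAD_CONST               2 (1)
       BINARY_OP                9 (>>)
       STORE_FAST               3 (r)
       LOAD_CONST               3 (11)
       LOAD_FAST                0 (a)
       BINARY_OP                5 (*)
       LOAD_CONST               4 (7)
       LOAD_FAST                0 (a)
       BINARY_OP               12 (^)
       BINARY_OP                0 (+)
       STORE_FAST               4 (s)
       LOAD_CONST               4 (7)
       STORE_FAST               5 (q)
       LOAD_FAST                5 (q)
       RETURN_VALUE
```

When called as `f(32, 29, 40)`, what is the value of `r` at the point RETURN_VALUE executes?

19

LOAD_FAST b → push 29. Stack: [29]
LOAD_CONST → push 9. Stack: [29, 9]
BINARY_OP + → 29 + 9 = 38. Stack: [38]
LOAD_CONST → push 1. Stack: [38, 1]
BINARY_OP >> → 38 >> 1 = 19. Stack: [19]
STORE_FAST r → r=19. Stack: []
LOAD_CONST → push 11. Stack: [11]
LOAD_FAST a → push 32. Stack: [11, 32]
BINARY_OP * → 11 * 32 = 352. Stack: [352]
LOAD_CONST → push 7. Stack: [352, 7]
LOAD_FAST a → push 32. Stack: [352, 7, 32]
BINARY_OP ^ → 7 ^ 32 = 39. Stack: [352, 39]
BINARY_OP + → 352 + 39 = 391. Stack: [391]
STORE_FAST s → s=391. Stack: []
LOAD_CONST → push 7. Stack: [7]
STORE_FAST q → q=7. Stack: []
LOAD_FAST q → push 7. Stack: [7]
RETURN_VALUE → return 7.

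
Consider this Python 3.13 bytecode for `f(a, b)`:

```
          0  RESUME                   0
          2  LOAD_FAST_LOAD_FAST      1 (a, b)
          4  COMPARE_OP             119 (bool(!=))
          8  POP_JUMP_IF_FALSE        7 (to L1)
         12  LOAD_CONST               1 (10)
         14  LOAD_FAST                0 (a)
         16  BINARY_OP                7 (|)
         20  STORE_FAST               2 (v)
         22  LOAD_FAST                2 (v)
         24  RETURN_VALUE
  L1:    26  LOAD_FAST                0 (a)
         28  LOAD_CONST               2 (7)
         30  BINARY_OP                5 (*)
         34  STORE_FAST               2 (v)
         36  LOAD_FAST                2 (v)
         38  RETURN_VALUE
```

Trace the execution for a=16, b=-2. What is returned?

26

LOAD_FAST_LOAD_FAST a,b → push 16,-2. Stack: [16, -2]
COMPARE_OP bool(!=) → 16 vs -2 = True. Stack: [True]
POP_JUMP_IF_FALSE → pop True; no jump. Stack: []
LOAD_CONST → push 10. Stack: [10]
LOAD_FAST a → push 16. Stack: [10, 16]
BINARY_OP | → 10 | 16 = 26. Stack: [26]
STORE_FAST v → v=26. Stack: []
LOAD_FAST v → push 26. Stack: [26]
RETURN_VALUE → return 26.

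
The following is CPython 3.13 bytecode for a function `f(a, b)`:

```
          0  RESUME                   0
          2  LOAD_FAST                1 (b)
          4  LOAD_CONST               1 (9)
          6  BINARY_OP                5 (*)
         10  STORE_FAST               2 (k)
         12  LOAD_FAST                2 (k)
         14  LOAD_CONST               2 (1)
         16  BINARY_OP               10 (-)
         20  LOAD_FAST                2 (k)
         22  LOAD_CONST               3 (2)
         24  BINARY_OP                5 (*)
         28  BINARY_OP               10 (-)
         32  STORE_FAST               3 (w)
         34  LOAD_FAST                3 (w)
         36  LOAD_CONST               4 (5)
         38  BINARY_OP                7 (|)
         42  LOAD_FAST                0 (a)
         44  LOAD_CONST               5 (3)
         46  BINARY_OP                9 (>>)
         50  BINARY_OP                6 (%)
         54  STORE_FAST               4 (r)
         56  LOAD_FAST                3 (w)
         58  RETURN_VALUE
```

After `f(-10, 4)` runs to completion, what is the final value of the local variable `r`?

-1

LOAD_FAST b → push 4. Stack: [4]
LOAD_CONST → push 9. Stack: [4, 9]
BINARY_OP * → 4 * 9 = 36. Stack: [36]
STORE_FAST k → k=36. Stack: []
LOAD_FAST k → push 36. Stack: [36]
LOAD_CONST → push 1. Stack: [36, 1]
BINARY_OP - → 36 - 1 = 35. Stack: [35]
LOAD_FAST k → push 36. Stack: [35, 36]
LOAD_CONST → push 2. Stack: [35, 36, 2]
BINARY_OP * → 36 * 2 = 72. Stack: [35, 72]
BINARY_OP - → 35 - 72 = -37. Stack: [-37]
STORE_FAST w → w=-37. Stack: []
LOAD_FAST w → push -37. Stack: [-37]
LOAD_CONST → push 5. Stack: [-37, 5]
BINARY_OP | → -37 | 5 = -33. Stack: [-33]
LOAD_FAST a → push -10. Stack: [-33, -10]
LOAD_CONST → push 3. Stack: [-33, -10, 3]
BINARY_OP >> → -10 >> 3 = -2. Stack: [-33, -2]
BINARY_OP % → -33 % -2 = -1. Stack: [-1]
STORE_FAST r → r=-1. Stack: []
LOAD_FAST w → push -37. Stack: [-37]
RETURN_VALUE → return -37.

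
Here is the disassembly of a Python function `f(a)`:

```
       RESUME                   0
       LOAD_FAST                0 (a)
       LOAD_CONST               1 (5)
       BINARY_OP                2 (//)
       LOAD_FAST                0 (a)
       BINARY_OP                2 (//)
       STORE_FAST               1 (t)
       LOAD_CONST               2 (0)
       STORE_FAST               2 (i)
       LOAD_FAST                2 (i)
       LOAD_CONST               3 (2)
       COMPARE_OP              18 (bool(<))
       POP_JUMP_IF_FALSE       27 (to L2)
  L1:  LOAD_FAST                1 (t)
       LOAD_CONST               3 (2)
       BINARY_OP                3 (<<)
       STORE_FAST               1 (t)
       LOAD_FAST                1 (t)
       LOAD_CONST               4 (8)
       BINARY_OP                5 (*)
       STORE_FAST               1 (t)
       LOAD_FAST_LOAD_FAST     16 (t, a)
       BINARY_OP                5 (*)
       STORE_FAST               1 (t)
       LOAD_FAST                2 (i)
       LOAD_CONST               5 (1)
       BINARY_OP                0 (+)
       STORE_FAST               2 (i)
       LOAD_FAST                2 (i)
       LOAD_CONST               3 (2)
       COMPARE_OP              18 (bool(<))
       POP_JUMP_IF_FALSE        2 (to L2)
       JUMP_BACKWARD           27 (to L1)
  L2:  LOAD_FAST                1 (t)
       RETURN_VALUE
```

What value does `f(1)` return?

0

LOAD_FAST a → push 1. Stack: [1]
LOAD_CONST → push 5. Stack: [1, 5]
BINARY_OP // → 1 // 5 = 0. Stack: [0]
LOAD_FAST a → push 1. Stack: [0, 1]
BINARY_OP // → 0 // 1 = 0. Stack: [0]
STORE_FAST t → t=0. Stack: []
LOAD_CONST → push 0. Stack: [0]
STORE_FAST i → i=0. Stack: []
LOAD_FAST i → push 0. Stack: [0]
LOAD_CONST → push 2. Stack: [0, 2]
COMPARE_OP bool(<) → 0 vs 2 = True. Stack: [True]
POP_JUMP_IF_FALSE → pop True; no jump. Stack: []
LOAD_FAST t → push 0. Stack: [0]
LOAD_CONST → push 2. Stack: [0, 2]
BINARY_OP << → 0 << 2 = 0. Stack: [0]
STORE_FAST t → t=0. Stack: []
LOAD_FAST t → push 0. Stack: [0]
LOAD_CONST → push 8. Stack: [0, 8]
BINARY_OP * → 0 * 8 = 0. Stack: [0]
STORE_FAST t → t=0. Stack: []
LOAD_FAST_LOAD_FAST t,a → push 0,1. Stack: [0, 1]
BINARY_OP * → 0 * 1 = 0. Stack: [0]
STORE_FAST t → t=0. Stack: []
LOAD_FAST i → push 0. Stack: [0]
LOAD_CONST → push 1. Stack: [0, 1]
BINARY_OP + → 0 + 1 = 1. Stack: [1]
STORE_FAST i → i=1. Stack: []
LOAD_FAST i → push 1. Stack: [1]
LOAD_CONST → push 2. Stack: [1, 2]
COMPARE_OP bool(<) → 1 vs 2 = True. Stack: [True]
POP_JUMP_IF_FALSE → pop True; no jump. Stack: []
LOAD_FAST t → push 0. Stack: [0]
LOAD_CONST → push 2. Stack: [0, 2]
BINARY_OP << → 0 << 2 = 0. Stack: [0]
STORE_FAST t → t=0. Stack: []
LOAD_FAST t → push 0. Stack: [0]
LOAD_CONST → push 8. Stack: [0, 8]
BINARY_OP * → 0 * 8 = 0. Stack: [0]
STORE_FAST t → t=0. Stack: []
LOAD_FAST_LOAD_FAST t,a → push 0,1. Stack: [0, 1]
BINARY_OP * → 0 * 1 = 0. Stack: [0]
STORE_FAST t → t=0. Stack: []
LOAD_FAST i → push 1. Stack: [1]
LOAD_CONST → push 1. Stack: [1, 1]
BINARY_OP + → 1 + 1 = 2. Stack: [2]
STORE_FAST i → i=2. Stack: []
LOAD_FAST i → push 2. Stack: [2]
LOAD_CONST → push 2. Stack: [2, 2]
COMPARE_OP bool(<) → 2 vs 2 = False. Stack: [False]
POP_JUMP_IF_FALSE → pop False; jump. Stack: []
LOAD_FAST t → push 0. Stack: [0]
RETURN_VALUE → return 0.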